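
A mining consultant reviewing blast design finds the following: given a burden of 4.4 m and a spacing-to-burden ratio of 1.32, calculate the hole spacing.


5.808 m

Spacing = burden * ratio
= 4.4 * 1.32
= 5.808 m


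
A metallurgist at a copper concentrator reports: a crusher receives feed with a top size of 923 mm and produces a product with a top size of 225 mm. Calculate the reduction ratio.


Reduction ratio = feed size / product size
= 923 / 225
= 4.1022

4.1022


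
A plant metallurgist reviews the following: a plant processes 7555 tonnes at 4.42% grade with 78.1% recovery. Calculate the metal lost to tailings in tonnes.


Total metal in feed:
= 7555 * 4.42 / 100 = 333.931 tonnes
Metal recovered:
= 333.931 * 78.1 / 100 = 260.800111 tonnes
Metal lost to tailings:
= 333.931 - 260.800111
= 73.1309 tonnes

73.1309 tonnes


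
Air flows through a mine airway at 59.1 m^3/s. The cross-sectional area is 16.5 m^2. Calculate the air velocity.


3.5818 m/s

Velocity = flow rate / cross-sectional area
= 59.1 / 16.5
= 3.5818 m/s


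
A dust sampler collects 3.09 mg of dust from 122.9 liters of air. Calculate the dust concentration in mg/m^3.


Convert liters to m^3: 1 m^3 = 1000 L
Concentration = mass / volume * 1000
= 3.09 / 122.9 * 1000
= 0.02514239219 * 1000
= 25.1424 mg/m^3

25.1424 mg/m^3


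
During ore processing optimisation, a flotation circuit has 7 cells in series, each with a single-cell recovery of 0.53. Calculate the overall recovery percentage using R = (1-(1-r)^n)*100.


Complement of single-cell recovery:
1 - r = 1 - 0.53 = 0.47
Raise to power n:
(1 - r)^7 = 0.47^7 = 0.005066231205
Overall recovery:
R = (1 - 0.005066231205) * 100
= 99.4934%

99.4934%


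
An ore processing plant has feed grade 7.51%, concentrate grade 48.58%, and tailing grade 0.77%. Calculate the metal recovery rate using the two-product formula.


Using the two-product formula:
R = 100 * c * (f - t) / (f * (c - t))
Numerator = 100 * 48.58 * (7.51 - 0.77)
= 100 * 48.58 * 6.74
= 32742.92
Denominator = 7.51 * (48.58 - 0.77)
= 7.51 * 47.81
= 359.0531
R = 32742.92 / 359.0531
= 91.1924%

91.1924%


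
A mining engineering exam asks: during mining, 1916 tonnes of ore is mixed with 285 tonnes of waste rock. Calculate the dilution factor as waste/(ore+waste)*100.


12.9487%

Total material = ore + waste
= 1916 + 285 = 2201 tonnes
Dilution = waste / total * 100
= 285 / 2201 * 100
= 0.129486597 * 100
= 12.9487%


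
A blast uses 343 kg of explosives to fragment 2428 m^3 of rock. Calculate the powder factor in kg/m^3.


Powder factor = explosive mass / rock volume
= 343 / 2428
= 0.1413 kg/m^3

0.1413 kg/m^3


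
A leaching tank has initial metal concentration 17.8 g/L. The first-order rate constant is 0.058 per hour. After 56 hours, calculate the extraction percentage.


Compute the exponent:
-k * t = -0.058 * 56 = -3.248
Remaining concentration:
C = 17.8 * exp(-3.248)
= 17.8 * 0.03885183385
= 0.6915626425 g/L
Extracted = 17.8 - 0.6915626425 = 17.10843736 g/L
Extraction % = 17.10843736 / 17.8 * 100
= 96.1148%

96.1148%


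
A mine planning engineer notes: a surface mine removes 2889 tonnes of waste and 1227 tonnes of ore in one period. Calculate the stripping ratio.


Stripping ratio = waste tonnage / ore tonnage
= 2889 / 1227
= 2.3545

2.3545


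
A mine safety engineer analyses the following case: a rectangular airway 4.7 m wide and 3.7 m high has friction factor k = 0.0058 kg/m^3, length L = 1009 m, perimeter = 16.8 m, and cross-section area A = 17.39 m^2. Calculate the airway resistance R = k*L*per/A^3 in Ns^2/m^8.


Compute the numerator:
k * L * per = 0.0058 * 1009 * 16.8
= 98.31696
Compute the denominator:
A^3 = 17.39^3 = 5258.946419
Resistance:
R = 98.31696 / 5258.946419
= 0.0187 Ns^2/m^8

0.0187 Ns^2/m^8


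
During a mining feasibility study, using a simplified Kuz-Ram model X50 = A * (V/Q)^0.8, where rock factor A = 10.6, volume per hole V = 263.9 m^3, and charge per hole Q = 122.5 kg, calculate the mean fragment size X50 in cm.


Compute V/Q:
V/Q = 263.9 / 122.5 = 2.154285714
Raise to the power 0.8:
(V/Q)^0.8 = 2.154285714^0.8 = 1.847747576
Multiply by A:
X50 = 10.6 * 1.847747576
= 19.5861 cm

19.5861 cm


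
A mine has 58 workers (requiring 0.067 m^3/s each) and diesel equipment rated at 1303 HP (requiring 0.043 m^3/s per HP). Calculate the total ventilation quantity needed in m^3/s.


59.915 m^3/s

Airflow for workers:
Q_people = 58 * 0.067 = 3.886 m^3/s
Airflow for diesel equipment:
Q_diesel = 1303 * 0.043 = 56.029 m^3/s
Total ventilation:
Q_total = 3.886 + 56.029
= 59.915 m^3/s


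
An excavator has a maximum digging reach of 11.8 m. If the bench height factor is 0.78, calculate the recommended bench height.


9.204 m

Bench height = reach * factor
= 11.8 * 0.78
= 9.204 m


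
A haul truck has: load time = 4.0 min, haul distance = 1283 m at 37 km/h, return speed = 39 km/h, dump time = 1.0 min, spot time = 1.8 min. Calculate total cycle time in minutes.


Convert haul speed to m/min: 37 * 1000/60 = 616.6666667 m/min
Haul time = 1283 / 616.6666667 = 2.080540541 min
Convert return speed to m/min: 39 * 1000/60 = 650 m/min
Return time = 1283 / 650 = 1.973846154 min
Total cycle time:
= 4.0 + 2.080540541 + 1.0 + 1.973846154 + 1.8
= 10.8544 min

10.8544 min


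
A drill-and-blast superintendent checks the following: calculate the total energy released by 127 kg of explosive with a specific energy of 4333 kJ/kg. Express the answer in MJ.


Energy = mass * specific_energy / 1000
= 127 * 4333 / 1000
= 550291 / 1000
= 550.291 MJ

550.291 MJ


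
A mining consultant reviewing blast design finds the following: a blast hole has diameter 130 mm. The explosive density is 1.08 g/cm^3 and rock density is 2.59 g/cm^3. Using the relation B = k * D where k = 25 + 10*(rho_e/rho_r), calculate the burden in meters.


3.7921 m

First, compute k:
rho_e / rho_r = 1.08 / 2.59 = 0.416988417
k = 25 + 10 * 0.416988417 = 29.16988417
Then, compute burden:
B = k * D / 1000 = 29.16988417 * 130 / 1000
= 3792.084942 / 1000
= 3.7921 m


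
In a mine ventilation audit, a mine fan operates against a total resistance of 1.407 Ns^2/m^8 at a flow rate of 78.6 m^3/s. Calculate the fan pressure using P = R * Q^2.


Compute Q^2:
Q^2 = 78.6^2 = 6177.96
Compute pressure:
P = R * Q^2 = 1.407 * 6177.96
= 8692.3897 Pa

8692.3897 Pa


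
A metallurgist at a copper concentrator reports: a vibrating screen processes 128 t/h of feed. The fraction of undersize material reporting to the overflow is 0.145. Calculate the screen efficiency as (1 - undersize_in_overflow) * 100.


Screen efficiency = (1 - fraction of undersize in overflow) * 100
= (1 - 0.145) * 100
= 0.855 * 100
= 85.5%

85.5%


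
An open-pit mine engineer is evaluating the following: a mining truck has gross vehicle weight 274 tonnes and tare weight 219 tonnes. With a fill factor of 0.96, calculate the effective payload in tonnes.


Maximum payload = gross - tare
= 274 - 219 = 55 tonnes
Effective payload = max payload * fill factor
= 55 * 0.96
= 52.8 tonnes

52.8 tonnes


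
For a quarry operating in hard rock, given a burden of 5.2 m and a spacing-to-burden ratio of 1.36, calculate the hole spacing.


7.072 m

Spacing = burden * ratio
= 5.2 * 1.36
= 7.072 m


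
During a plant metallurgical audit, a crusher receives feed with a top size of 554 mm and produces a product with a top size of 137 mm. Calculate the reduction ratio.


Reduction ratio = feed size / product size
= 554 / 137
= 4.0438

4.0438


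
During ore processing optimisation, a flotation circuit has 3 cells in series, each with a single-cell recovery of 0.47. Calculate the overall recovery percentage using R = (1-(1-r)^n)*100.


Complement of single-cell recovery:
1 - r = 1 - 0.47 = 0.53
Raise to power n:
(1 - r)^3 = 0.53^3 = 0.148877
Overall recovery:
R = (1 - 0.148877) * 100
= 85.1123%

85.1123%


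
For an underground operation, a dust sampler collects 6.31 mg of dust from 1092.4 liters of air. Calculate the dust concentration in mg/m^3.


Convert liters to m^3: 1 m^3 = 1000 L
Concentration = mass / volume * 1000
= 6.31 / 1092.4 * 1000
= 0.005776272428 * 1000
= 5.7763 mg/m^3

5.7763 mg/m^3


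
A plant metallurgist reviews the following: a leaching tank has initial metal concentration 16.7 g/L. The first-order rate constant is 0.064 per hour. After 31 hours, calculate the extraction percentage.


Compute the exponent:
-k * t = -0.064 * 31 = -1.984
Remaining concentration:
C = 16.7 * exp(-1.984)
= 16.7 * 0.1375180634
= 2.29655166 g/L
Extracted = 16.7 - 2.29655166 = 14.40344834 g/L
Extraction % = 14.40344834 / 16.7 * 100
= 86.2482%

86.2482%


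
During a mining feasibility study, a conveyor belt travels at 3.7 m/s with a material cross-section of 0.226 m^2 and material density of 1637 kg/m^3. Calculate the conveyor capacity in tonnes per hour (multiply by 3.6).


Volumetric flow = speed * area
= 3.7 * 0.226 = 0.8362 m^3/s
Mass flow = volumetric * density
= 0.8362 * 1637 = 1368.8594 kg/s
Convert to t/h: multiply by 3.6
Capacity = 1368.8594 * 3.6
= 4927.8938 t/h

4927.8938 t/h


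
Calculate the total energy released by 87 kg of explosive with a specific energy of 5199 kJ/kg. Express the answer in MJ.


Energy = mass * specific_energy / 1000
= 87 * 5199 / 1000
= 452313 / 1000
= 452.313 MJ

452.313 MJ


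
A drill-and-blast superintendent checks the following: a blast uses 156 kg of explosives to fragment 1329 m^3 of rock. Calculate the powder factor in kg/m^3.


Powder factor = explosive mass / rock volume
= 156 / 1329
= 0.1174 kg/m^3

0.1174 kg/m^3


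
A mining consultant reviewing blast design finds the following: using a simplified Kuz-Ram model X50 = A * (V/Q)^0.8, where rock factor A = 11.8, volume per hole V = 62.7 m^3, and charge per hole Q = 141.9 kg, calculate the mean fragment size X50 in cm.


Compute V/Q:
V/Q = 62.7 / 141.9 = 0.4418604651
Raise to the power 0.8:
(V/Q)^0.8 = 0.4418604651^0.8 = 0.5202691999
Multiply by A:
X50 = 11.8 * 0.5202691999
= 6.1392 cm

6.1392 cm


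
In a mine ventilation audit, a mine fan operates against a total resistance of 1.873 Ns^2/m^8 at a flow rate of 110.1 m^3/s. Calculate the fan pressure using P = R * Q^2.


Compute Q^2:
Q^2 = 110.1^2 = 12122.01
Compute pressure:
P = R * Q^2 = 1.873 * 12122.01
= 22704.5247 Pa

22704.5247 Pa


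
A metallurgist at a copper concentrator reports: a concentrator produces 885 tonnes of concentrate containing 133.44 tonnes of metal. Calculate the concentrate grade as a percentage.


Grade = (metal in concentrate / concentrate mass) * 100
= (133.44 / 885) * 100
= 0.150779661 * 100
= 15.078%

15.078%


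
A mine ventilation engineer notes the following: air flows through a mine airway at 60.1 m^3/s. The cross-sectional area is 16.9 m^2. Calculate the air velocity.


Velocity = flow rate / cross-sectional area
= 60.1 / 16.9
= 3.5562 m/s

3.5562 m/s


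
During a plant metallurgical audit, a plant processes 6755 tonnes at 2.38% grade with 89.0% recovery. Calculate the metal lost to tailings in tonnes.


Total metal in feed:
= 6755 * 2.38 / 100 = 160.769 tonnes
Metal recovered:
= 160.769 * 89.0 / 100 = 143.08441 tonnes
Metal lost to tailings:
= 160.769 - 143.08441
= 17.6846 tonnes

17.6846 tonnes


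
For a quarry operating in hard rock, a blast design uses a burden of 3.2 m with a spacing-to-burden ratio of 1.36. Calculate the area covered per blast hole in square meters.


First, find the spacing:
Spacing = burden * ratio = 3.2 * 1.36
= 4.352 m
Then, calculate the area:
Area = burden * spacing = 3.2 * 4.352
= 13.9264 m^2

13.9264 m^2


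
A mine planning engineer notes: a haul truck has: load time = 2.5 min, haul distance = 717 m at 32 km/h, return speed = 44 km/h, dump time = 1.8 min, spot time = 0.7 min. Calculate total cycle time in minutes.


Convert haul speed to m/min: 32 * 1000/60 = 533.3333333 m/min
Haul time = 717 / 533.3333333 = 1.344375 min
Convert return speed to m/min: 44 * 1000/60 = 733.3333333 m/min
Return time = 717 / 733.3333333 = 0.9777272727 min
Total cycle time:
= 2.5 + 1.344375 + 1.8 + 0.9777272727 + 0.7
= 7.3221 min

7.3221 min


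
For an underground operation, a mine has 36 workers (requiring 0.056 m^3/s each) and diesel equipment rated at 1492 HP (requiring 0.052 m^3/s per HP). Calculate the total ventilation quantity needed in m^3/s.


79.6 m^3/s

Airflow for workers:
Q_people = 36 * 0.056 = 2.016 m^3/s
Airflow for diesel equipment:
Q_diesel = 1492 * 0.052 = 77.584 m^3/s
Total ventilation:
Q_total = 2.016 + 77.584
= 79.6 m^3/s


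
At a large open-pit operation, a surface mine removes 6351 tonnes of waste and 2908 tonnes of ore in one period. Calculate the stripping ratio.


Stripping ratio = waste tonnage / ore tonnage
= 6351 / 2908
= 2.184

2.184


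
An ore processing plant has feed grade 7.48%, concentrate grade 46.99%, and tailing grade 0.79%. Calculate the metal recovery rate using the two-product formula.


90.9679%

Using the two-product formula:
R = 100 * c * (f - t) / (f * (c - t))
Numerator = 100 * 46.99 * (7.48 - 0.79)
= 100 * 46.99 * 6.69
= 31436.31
Denominator = 7.48 * (46.99 - 0.79)
= 7.48 * 46.2
= 345.576
R = 31436.31 / 345.576
= 90.9679%


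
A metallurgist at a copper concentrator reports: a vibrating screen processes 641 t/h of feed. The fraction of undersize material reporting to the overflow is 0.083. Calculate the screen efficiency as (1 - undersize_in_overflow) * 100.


91.7%

Screen efficiency = (1 - fraction of undersize in overflow) * 100
= (1 - 0.083) * 100
= 0.917 * 100
= 91.7%


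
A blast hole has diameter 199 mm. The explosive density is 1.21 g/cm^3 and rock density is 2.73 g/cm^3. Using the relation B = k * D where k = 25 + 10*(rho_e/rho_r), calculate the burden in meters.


First, compute k:
rho_e / rho_r = 1.21 / 2.73 = 0.4432234432
k = 25 + 10 * 0.4432234432 = 29.43223443
Then, compute burden:
B = k * D / 1000 = 29.43223443 * 199 / 1000
= 5857.014652 / 1000
= 5.857 m

5.857 m


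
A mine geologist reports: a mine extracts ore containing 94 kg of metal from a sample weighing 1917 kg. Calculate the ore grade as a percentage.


Ore grade = (metal mass / ore mass) * 100
= (94 / 1917) * 100
= 0.04903495044 * 100
= 4.9035%

4.9035%


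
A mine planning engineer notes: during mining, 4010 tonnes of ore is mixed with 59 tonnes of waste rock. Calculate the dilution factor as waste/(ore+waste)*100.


1.45%

Total material = ore + waste
= 4010 + 59 = 4069 tonnes
Dilution = waste / total * 100
= 59 / 4069 * 100
= 0.01449987712 * 100
= 1.45%


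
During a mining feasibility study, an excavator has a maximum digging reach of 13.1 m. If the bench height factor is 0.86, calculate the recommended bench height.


11.266 m

Bench height = reach * factor
= 13.1 * 0.86
= 11.266 m


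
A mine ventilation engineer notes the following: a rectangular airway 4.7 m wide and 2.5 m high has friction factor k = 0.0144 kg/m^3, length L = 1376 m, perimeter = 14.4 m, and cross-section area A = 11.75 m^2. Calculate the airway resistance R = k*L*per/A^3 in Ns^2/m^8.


0.1759 Ns^2/m^8

Compute the numerator:
k * L * per = 0.0144 * 1376 * 14.4
= 285.32736
Compute the denominator:
A^3 = 11.75^3 = 1622.234375
Resistance:
R = 285.32736 / 1622.234375
= 0.1759 Ns^2/m^8


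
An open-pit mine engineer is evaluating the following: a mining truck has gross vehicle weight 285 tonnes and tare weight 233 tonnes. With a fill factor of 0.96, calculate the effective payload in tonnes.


Maximum payload = gross - tare
= 285 - 233 = 52 tonnes
Effective payload = max payload * fill factor
= 52 * 0.96
= 49.92 tonnes

49.92 tonnes


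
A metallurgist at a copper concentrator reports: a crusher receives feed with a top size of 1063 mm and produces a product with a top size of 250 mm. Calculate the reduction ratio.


4.252

Reduction ratio = feed size / product size
= 1063 / 250
= 4.252


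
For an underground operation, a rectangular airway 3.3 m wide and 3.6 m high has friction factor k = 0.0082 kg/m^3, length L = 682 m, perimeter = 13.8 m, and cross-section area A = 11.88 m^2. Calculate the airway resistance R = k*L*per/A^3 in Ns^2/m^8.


Compute the numerator:
k * L * per = 0.0082 * 682 * 13.8
= 77.17512
Compute the denominator:
A^3 = 11.88^3 = 1676.676672
Resistance:
R = 77.17512 / 1676.676672
= 0.046 Ns^2/m^8

0.046 Ns^2/m^8


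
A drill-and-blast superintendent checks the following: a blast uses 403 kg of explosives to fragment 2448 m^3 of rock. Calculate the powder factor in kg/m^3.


Powder factor = explosive mass / rock volume
= 403 / 2448
= 0.1646 kg/m^3

0.1646 kg/m^3


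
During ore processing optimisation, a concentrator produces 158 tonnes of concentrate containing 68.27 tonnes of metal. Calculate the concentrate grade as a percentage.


43.2089%

Grade = (metal in concentrate / concentrate mass) * 100
= (68.27 / 158) * 100
= 0.4320886076 * 100
= 43.2089%


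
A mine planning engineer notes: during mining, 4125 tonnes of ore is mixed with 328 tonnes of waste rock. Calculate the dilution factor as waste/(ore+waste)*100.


Total material = ore + waste
= 4125 + 328 = 4453 tonnes
Dilution = waste / total * 100
= 328 / 4453 * 100
= 0.07365820795 * 100
= 7.3658%

7.3658%


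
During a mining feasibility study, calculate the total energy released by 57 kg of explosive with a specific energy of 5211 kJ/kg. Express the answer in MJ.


Energy = mass * specific_energy / 1000
= 57 * 5211 / 1000
= 297027 / 1000
= 297.027 MJ

297.027 MJ


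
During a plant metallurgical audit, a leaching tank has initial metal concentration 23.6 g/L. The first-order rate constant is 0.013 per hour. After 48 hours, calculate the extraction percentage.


46.4203%

Compute the exponent:
-k * t = -0.013 * 48 = -0.624
Remaining concentration:
C = 23.6 * exp(-0.624)
= 23.6 * 0.5357969577
= 12.6448082 g/L
Extracted = 23.6 - 12.6448082 = 10.9551918 g/L
Extraction % = 10.9551918 / 23.6 * 100
= 46.4203%


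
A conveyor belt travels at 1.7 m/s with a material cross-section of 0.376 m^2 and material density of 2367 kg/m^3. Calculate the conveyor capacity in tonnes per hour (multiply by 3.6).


5446.751 t/h

Volumetric flow = speed * area
= 1.7 * 0.376 = 0.6392 m^3/s
Mass flow = volumetric * density
= 0.6392 * 2367 = 1512.9864 kg/s
Convert to t/h: multiply by 3.6
Capacity = 1512.9864 * 3.6
= 5446.751 t/h


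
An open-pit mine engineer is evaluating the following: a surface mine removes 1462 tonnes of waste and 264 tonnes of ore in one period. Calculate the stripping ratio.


5.5379

Stripping ratio = waste tonnage / ore tonnage
= 1462 / 264
= 5.5379


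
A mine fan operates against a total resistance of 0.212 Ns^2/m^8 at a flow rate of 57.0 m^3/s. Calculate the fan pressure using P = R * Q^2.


688.788 Pa

Compute Q^2:
Q^2 = 57.0^2 = 3249.0
Compute pressure:
P = R * Q^2 = 0.212 * 3249.0
= 688.788 Pa


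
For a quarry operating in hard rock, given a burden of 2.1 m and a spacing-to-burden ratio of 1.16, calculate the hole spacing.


Spacing = burden * ratio
= 2.1 * 1.16
= 2.436 m

2.436 m


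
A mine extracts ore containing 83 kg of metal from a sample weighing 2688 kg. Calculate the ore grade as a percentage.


3.0878%

Ore grade = (metal mass / ore mass) * 100
= (83 / 2688) * 100
= 0.03087797619 * 100
= 3.0878%


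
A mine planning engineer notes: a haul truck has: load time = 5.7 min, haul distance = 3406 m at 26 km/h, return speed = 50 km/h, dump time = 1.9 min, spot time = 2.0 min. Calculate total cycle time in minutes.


21.5472 min

Convert haul speed to m/min: 26 * 1000/60 = 433.3333333 m/min
Haul time = 3406 / 433.3333333 = 7.86 min
Convert return speed to m/min: 50 * 1000/60 = 833.3333333 m/min
Return time = 3406 / 833.3333333 = 4.0872 min
Total cycle time:
= 5.7 + 7.86 + 1.9 + 4.0872 + 2.0
= 21.5472 min


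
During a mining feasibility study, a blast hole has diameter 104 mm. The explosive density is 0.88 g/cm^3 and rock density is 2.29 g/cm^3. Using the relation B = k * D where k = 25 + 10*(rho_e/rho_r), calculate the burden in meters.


First, compute k:
rho_e / rho_r = 0.88 / 2.29 = 0.384279476
k = 25 + 10 * 0.384279476 = 28.84279476
Then, compute burden:
B = k * D / 1000 = 28.84279476 * 104 / 1000
= 2999.650655 / 1000
= 2.9997 m

2.9997 m


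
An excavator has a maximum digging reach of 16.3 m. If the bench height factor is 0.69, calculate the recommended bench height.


Bench height = reach * factor
= 16.3 * 0.69
= 11.247 m

11.247 m


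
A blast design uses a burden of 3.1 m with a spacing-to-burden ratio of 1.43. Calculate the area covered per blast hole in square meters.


First, find the spacing:
Spacing = burden * ratio = 3.1 * 1.43
= 4.433 m
Then, calculate the area:
Area = burden * spacing = 3.1 * 4.433
= 13.7423 m^2

13.7423 m^2


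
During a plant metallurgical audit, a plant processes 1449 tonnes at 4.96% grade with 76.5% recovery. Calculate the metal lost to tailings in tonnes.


Total metal in feed:
= 1449 * 4.96 / 100 = 71.8704 tonnes
Metal recovered:
= 71.8704 * 76.5 / 100 = 54.980856 tonnes
Metal lost to tailings:
= 71.8704 - 54.980856
= 16.8895 tonnes

16.8895 tonnes


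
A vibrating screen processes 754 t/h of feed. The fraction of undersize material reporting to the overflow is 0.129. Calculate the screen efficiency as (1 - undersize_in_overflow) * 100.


87.1%

Screen efficiency = (1 - fraction of undersize in overflow) * 100
= (1 - 0.129) * 100
= 0.871 * 100
= 87.1%


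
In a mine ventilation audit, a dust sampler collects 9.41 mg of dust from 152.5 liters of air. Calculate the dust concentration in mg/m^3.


61.7049 mg/m^3

Convert liters to m^3: 1 m^3 = 1000 L
Concentration = mass / volume * 1000
= 9.41 / 152.5 * 1000
= 0.06170491803 * 1000
= 61.7049 mg/m^3


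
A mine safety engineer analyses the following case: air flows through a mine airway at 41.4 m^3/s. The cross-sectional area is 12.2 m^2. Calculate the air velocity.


3.3934 m/s

Velocity = flow rate / cross-sectional area
= 41.4 / 12.2
= 3.3934 m/s


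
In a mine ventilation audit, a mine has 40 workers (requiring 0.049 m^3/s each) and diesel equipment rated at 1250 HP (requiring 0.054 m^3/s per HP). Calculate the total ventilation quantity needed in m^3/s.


69.46 m^3/s

Airflow for workers:
Q_people = 40 * 0.049 = 1.96 m^3/s
Airflow for diesel equipment:
Q_diesel = 1250 * 0.054 = 67.5 m^3/s
Total ventilation:
Q_total = 1.96 + 67.5
= 69.46 m^3/s


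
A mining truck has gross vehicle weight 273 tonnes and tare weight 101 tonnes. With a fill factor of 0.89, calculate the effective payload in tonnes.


Maximum payload = gross - tare
= 273 - 101 = 172 tonnes
Effective payload = max payload * fill factor
= 172 * 0.89
= 153.08 tonnes

153.08 tonnes


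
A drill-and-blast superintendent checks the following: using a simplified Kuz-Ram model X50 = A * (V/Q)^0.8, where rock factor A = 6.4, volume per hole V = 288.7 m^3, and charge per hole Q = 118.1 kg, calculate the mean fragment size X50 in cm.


13.0839 cm

Compute V/Q:
V/Q = 288.7 / 118.1 = 2.444538527
Raise to the power 0.8:
(V/Q)^0.8 = 2.444538527^0.8 = 2.044360631
Multiply by A:
X50 = 6.4 * 2.044360631
= 13.0839 cm


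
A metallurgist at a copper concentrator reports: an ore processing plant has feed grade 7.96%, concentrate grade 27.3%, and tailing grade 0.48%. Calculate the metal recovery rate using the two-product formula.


95.6516%

Using the two-product formula:
R = 100 * c * (f - t) / (f * (c - t))
Numerator = 100 * 27.3 * (7.96 - 0.48)
= 100 * 27.3 * 7.48
= 20420.4
Denominator = 7.96 * (27.3 - 0.48)
= 7.96 * 26.82
= 213.4872
R = 20420.4 / 213.4872
= 95.6516%


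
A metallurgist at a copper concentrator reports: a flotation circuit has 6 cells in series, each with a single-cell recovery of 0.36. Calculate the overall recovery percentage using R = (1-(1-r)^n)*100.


Complement of single-cell recovery:
1 - r = 1 - 0.36 = 0.64
Raise to power n:
(1 - r)^6 = 0.64^6 = 0.06871947674
Overall recovery:
R = (1 - 0.06871947674) * 100
= 93.1281%

93.1281%


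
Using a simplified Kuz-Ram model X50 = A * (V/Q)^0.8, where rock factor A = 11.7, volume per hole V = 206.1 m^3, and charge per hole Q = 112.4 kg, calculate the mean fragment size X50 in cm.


Compute V/Q:
V/Q = 206.1 / 112.4 = 1.833629893
Raise to the power 0.8:
(V/Q)^0.8 = 1.833629893^0.8 = 1.624236794
Multiply by A:
X50 = 11.7 * 1.624236794
= 19.0036 cm

19.0036 cm


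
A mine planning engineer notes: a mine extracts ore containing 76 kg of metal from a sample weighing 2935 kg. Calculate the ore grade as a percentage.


Ore grade = (metal mass / ore mass) * 100
= (76 / 2935) * 100
= 0.02589437819 * 100
= 2.5894%

2.5894%


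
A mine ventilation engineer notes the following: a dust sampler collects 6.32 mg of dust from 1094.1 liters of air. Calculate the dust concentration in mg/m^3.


5.7764 mg/m^3

Convert liters to m^3: 1 m^3 = 1000 L
Concentration = mass / volume * 1000
= 6.32 / 1094.1 * 1000
= 0.005776437254 * 1000
= 5.7764 mg/m^3


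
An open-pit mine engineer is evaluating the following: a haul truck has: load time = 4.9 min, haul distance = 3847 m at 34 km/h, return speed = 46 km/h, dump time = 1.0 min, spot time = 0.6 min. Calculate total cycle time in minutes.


Convert haul speed to m/min: 34 * 1000/60 = 566.6666667 m/min
Haul time = 3847 / 566.6666667 = 6.788823529 min
Convert return speed to m/min: 46 * 1000/60 = 766.6666667 m/min
Return time = 3847 / 766.6666667 = 5.017826087 min
Total cycle time:
= 4.9 + 6.788823529 + 1.0 + 5.017826087 + 0.6
= 18.3066 min

18.3066 min


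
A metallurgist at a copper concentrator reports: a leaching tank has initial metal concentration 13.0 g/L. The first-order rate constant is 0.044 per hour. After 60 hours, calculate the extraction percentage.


92.8639%

Compute the exponent:
-k * t = -0.044 * 60 = -2.64
Remaining concentration:
C = 13.0 * exp(-2.64)
= 13.0 * 0.07136126956
= 0.9276965042 g/L
Extracted = 13.0 - 0.9276965042 = 12.0723035 g/L
Extraction % = 12.0723035 / 13.0 * 100
= 92.8639%


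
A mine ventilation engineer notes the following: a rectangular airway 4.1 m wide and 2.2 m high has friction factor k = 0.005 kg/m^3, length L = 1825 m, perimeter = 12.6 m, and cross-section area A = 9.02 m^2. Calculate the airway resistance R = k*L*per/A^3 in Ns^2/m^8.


0.1567 Ns^2/m^8

Compute the numerator:
k * L * per = 0.005 * 1825 * 12.6
= 114.975
Compute the denominator:
A^3 = 9.02^3 = 733.870808
Resistance:
R = 114.975 / 733.870808
= 0.1567 Ns^2/m^8


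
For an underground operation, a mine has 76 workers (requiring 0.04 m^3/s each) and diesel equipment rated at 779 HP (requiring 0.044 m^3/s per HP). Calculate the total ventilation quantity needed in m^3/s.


37.316 m^3/s

Airflow for workers:
Q_people = 76 * 0.04 = 3.04 m^3/s
Airflow for diesel equipment:
Q_diesel = 779 * 0.044 = 34.276 m^3/s
Total ventilation:
Q_total = 3.04 + 34.276
= 37.316 m^3/s


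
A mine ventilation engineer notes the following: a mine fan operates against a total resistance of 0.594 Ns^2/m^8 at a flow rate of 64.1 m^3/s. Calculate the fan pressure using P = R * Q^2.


Compute Q^2:
Q^2 = 64.1^2 = 4108.81
Compute pressure:
P = R * Q^2 = 0.594 * 4108.81
= 2440.6331 Pa

2440.6331 Pa


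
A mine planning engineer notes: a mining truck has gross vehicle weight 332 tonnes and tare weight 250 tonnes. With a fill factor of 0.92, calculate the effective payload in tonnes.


Maximum payload = gross - tare
= 332 - 250 = 82 tonnes
Effective payload = max payload * fill factor
= 82 * 0.92
= 75.44 tonnes

75.44 tonnes


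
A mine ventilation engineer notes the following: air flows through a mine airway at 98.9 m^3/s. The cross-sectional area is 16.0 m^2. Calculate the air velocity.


Velocity = flow rate / cross-sectional area
= 98.9 / 16.0
= 6.1813 m/s

6.1813 m/s


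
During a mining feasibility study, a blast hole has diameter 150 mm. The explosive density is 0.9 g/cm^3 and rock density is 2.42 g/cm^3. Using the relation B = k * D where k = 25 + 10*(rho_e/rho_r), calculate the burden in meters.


First, compute k:
rho_e / rho_r = 0.9 / 2.42 = 0.3719008264
k = 25 + 10 * 0.3719008264 = 28.71900826
Then, compute burden:
B = k * D / 1000 = 28.71900826 * 150 / 1000
= 4307.85124 / 1000
= 4.3079 m

4.3079 m


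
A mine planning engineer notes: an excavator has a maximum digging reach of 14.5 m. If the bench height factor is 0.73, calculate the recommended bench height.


10.585 m

Bench height = reach * factor
= 14.5 * 0.73
= 10.585 m


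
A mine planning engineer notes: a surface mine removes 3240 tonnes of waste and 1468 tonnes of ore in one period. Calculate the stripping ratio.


2.2071

Stripping ratio = waste tonnage / ore tonnage
= 3240 / 1468
= 2.2071


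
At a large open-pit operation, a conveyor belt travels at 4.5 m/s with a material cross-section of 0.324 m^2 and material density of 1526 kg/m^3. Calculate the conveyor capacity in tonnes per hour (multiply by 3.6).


Volumetric flow = speed * area
= 4.5 * 0.324 = 1.458 m^3/s
Mass flow = volumetric * density
= 1.458 * 1526 = 2224.908 kg/s
Convert to t/h: multiply by 3.6
Capacity = 2224.908 * 3.6
= 8009.6688 t/h

8009.6688 t/h


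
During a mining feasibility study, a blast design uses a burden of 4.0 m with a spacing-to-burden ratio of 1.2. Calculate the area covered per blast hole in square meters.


19.2 m^2

First, find the spacing:
Spacing = burden * ratio = 4.0 * 1.2
= 4.8 m
Then, calculate the area:
Area = burden * spacing = 4.0 * 4.8
= 19.2 m^2


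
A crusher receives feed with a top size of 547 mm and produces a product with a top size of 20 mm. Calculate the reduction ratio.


27.35

Reduction ratio = feed size / product size
= 547 / 20
= 27.35


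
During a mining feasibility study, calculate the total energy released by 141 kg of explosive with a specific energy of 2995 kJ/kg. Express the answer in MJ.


Energy = mass * specific_energy / 1000
= 141 * 2995 / 1000
= 422295 / 1000
= 422.295 MJ

422.295 MJ


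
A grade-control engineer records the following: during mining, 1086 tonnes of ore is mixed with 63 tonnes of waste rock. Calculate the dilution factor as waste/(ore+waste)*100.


Total material = ore + waste
= 1086 + 63 = 1149 tonnes
Dilution = waste / total * 100
= 63 / 1149 * 100
= 0.05483028721 * 100
= 5.483%

5.483%


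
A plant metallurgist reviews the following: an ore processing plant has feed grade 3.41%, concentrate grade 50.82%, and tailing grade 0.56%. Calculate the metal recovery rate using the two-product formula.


84.5089%

Using the two-product formula:
R = 100 * c * (f - t) / (f * (c - t))
Numerator = 100 * 50.82 * (3.41 - 0.56)
= 100 * 50.82 * 2.85
= 14483.7
Denominator = 3.41 * (50.82 - 0.56)
= 3.41 * 50.26
= 171.3866
R = 14483.7 / 171.3866
= 84.5089%


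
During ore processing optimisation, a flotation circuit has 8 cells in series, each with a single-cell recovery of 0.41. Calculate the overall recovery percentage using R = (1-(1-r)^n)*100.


Complement of single-cell recovery:
1 - r = 1 - 0.41 = 0.59
Raise to power n:
(1 - r)^8 = 0.59^8 = 0.01468304376
Overall recovery:
R = (1 - 0.01468304376) * 100
= 98.5317%

98.5317%


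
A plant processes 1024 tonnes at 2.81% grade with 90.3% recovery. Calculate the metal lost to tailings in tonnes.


2.7911 tonnes

Total metal in feed:
= 1024 * 2.81 / 100 = 28.7744 tonnes
Metal recovered:
= 28.7744 * 90.3 / 100 = 25.9832832 tonnes
Metal lost to tailings:
= 28.7744 - 25.9832832
= 2.7911 tonnes


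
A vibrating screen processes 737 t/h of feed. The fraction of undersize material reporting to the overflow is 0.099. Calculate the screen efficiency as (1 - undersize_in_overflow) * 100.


90.1%

Screen efficiency = (1 - fraction of undersize in overflow) * 100
= (1 - 0.099) * 100
= 0.901 * 100
= 90.1%


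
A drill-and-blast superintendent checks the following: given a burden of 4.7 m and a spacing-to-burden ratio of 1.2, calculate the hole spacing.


5.64 m

Spacing = burden * ratio
= 4.7 * 1.2
= 5.64 m


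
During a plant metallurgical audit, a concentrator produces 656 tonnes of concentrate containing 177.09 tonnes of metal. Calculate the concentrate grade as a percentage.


26.9954%

Grade = (metal in concentrate / concentrate mass) * 100
= (177.09 / 656) * 100
= 0.2699542683 * 100
= 26.9954%


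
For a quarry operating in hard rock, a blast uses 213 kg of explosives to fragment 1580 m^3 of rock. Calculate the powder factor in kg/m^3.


0.1348 kg/m^3

Powder factor = explosive mass / rock volume
= 213 / 1580
= 0.1348 kg/m^3


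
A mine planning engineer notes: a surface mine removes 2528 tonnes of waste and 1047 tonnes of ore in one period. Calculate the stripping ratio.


Stripping ratio = waste tonnage / ore tonnage
= 2528 / 1047
= 2.4145

2.4145


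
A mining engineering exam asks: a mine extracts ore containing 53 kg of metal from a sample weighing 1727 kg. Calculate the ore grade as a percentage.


3.0689%

Ore grade = (metal mass / ore mass) * 100
= (53 / 1727) * 100
= 0.03068905617 * 100
= 3.0689%


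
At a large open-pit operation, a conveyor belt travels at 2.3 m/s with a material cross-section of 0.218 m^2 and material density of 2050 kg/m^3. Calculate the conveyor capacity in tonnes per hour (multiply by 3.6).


3700.332 t/h

Volumetric flow = speed * area
= 2.3 * 0.218 = 0.5014 m^3/s
Mass flow = volumetric * density
= 0.5014 * 2050 = 1027.87 kg/s
Convert to t/h: multiply by 3.6
Capacity = 1027.87 * 3.6
= 3700.332 t/h


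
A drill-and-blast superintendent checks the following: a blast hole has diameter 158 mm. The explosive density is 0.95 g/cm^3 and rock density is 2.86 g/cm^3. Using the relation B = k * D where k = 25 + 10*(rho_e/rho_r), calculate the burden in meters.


4.4748 m

First, compute k:
rho_e / rho_r = 0.95 / 2.86 = 0.3321678322
k = 25 + 10 * 0.3321678322 = 28.32167832
Then, compute burden:
B = k * D / 1000 = 28.32167832 * 158 / 1000
= 4474.825175 / 1000
= 4.4748 m


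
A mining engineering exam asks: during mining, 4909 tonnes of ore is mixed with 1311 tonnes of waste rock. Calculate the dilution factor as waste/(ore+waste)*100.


Total material = ore + waste
= 4909 + 1311 = 6220 tonnes
Dilution = waste / total * 100
= 1311 / 6220 * 100
= 0.2107717042 * 100
= 21.0772%

21.0772%


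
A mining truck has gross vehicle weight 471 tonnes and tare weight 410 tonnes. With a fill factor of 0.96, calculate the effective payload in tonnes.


Maximum payload = gross - tare
= 471 - 410 = 61 tonnes
Effective payload = max payload * fill factor
= 61 * 0.96
= 58.56 tonnes

58.56 tonnes


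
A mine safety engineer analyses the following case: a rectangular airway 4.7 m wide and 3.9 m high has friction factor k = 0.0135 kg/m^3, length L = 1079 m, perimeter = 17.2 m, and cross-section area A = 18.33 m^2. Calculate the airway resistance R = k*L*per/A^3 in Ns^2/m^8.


0.0407 Ns^2/m^8

Compute the numerator:
k * L * per = 0.0135 * 1079 * 17.2
= 250.5438
Compute the denominator:
A^3 = 18.33^3 = 6158.676537
Resistance:
R = 250.5438 / 6158.676537
= 0.0407 Ns^2/m^8


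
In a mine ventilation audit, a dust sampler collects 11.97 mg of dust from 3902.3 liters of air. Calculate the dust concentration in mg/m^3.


3.0674 mg/m^3

Convert liters to m^3: 1 m^3 = 1000 L
Concentration = mass / volume * 1000
= 11.97 / 3902.3 * 1000
= 0.003067421777 * 1000
= 3.0674 mg/m^3


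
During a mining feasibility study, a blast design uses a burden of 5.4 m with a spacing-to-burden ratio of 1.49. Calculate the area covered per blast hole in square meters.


First, find the spacing:
Spacing = burden * ratio = 5.4 * 1.49
= 8.046 m
Then, calculate the area:
Area = burden * spacing = 5.4 * 8.046
= 43.4484 m^2

43.4484 m^2


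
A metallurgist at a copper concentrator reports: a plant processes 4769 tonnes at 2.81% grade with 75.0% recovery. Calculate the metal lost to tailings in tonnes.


33.5022 tonnes

Total metal in feed:
= 4769 * 2.81 / 100 = 134.0089 tonnes
Metal recovered:
= 134.0089 * 75.0 / 100 = 100.506675 tonnes
Metal lost to tailings:
= 134.0089 - 100.506675
= 33.5022 tonnes


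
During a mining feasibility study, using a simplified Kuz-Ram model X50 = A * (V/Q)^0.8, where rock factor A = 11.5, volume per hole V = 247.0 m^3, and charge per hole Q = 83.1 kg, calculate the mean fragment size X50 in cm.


Compute V/Q:
V/Q = 247.0 / 83.1 = 2.972322503
Raise to the power 0.8:
(V/Q)^0.8 = 2.972322503^0.8 = 2.390433924
Multiply by A:
X50 = 11.5 * 2.390433924
= 27.49 cm

27.49 cm


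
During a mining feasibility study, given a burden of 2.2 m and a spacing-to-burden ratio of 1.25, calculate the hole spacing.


Spacing = burden * ratio
= 2.2 * 1.25
= 2.75 m

2.75 m


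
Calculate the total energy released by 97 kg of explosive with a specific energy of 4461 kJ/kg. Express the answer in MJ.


Energy = mass * specific_energy / 1000
= 97 * 4461 / 1000
= 432717 / 1000
= 432.717 MJ

432.717 MJ


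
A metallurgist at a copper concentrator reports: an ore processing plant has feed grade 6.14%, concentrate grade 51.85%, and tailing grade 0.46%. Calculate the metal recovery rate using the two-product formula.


Using the two-product formula:
R = 100 * c * (f - t) / (f * (c - t))
Numerator = 100 * 51.85 * (6.14 - 0.46)
= 100 * 51.85 * 5.68
= 29450.8
Denominator = 6.14 * (51.85 - 0.46)
= 6.14 * 51.39
= 315.5346
R = 29450.8 / 315.5346
= 93.3362%

93.3362%


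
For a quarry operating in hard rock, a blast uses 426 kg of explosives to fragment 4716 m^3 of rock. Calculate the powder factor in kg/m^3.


0.0903 kg/m^3

Powder factor = explosive mass / rock volume
= 426 / 4716
= 0.0903 kg/m^3


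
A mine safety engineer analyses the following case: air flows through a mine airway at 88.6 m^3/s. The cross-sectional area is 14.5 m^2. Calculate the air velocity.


6.1103 m/s

Velocity = flow rate / cross-sectional area
= 88.6 / 14.5
= 6.1103 m/s


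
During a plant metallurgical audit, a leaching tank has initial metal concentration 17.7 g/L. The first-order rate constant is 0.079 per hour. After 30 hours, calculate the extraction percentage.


90.6519%

Compute the exponent:
-k * t = -0.079 * 30 = -2.37
Remaining concentration:
C = 17.7 * exp(-2.37)
= 17.7 * 0.09348072628
= 1.654608855 g/L
Extracted = 17.7 - 1.654608855 = 16.04539114 g/L
Extraction % = 16.04539114 / 17.7 * 100
= 90.6519%


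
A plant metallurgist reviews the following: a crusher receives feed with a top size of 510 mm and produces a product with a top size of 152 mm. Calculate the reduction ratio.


3.3553

Reduction ratio = feed size / product size
= 510 / 152
= 3.3553


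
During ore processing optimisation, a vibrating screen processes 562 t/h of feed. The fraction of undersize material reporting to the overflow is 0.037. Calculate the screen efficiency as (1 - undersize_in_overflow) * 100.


Screen efficiency = (1 - fraction of undersize in overflow) * 100
= (1 - 0.037) * 100
= 0.963 * 100
= 96.3%

96.3%


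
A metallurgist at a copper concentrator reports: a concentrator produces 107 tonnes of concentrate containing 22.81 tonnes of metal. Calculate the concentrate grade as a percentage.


Grade = (metal in concentrate / concentrate mass) * 100
= (22.81 / 107) * 100
= 0.2131775701 * 100
= 21.3178%

21.3178%


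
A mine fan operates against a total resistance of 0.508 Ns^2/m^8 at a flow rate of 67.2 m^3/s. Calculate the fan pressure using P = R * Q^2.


Compute Q^2:
Q^2 = 67.2^2 = 4515.84
Compute pressure:
P = R * Q^2 = 0.508 * 4515.84
= 2294.0467 Pa

2294.0467 Pa


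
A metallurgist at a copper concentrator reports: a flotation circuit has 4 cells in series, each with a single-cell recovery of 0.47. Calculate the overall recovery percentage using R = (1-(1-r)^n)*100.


92.1095%

Complement of single-cell recovery:
1 - r = 1 - 0.47 = 0.53
Raise to power n:
(1 - r)^4 = 0.53^4 = 0.07890481
Overall recovery:
R = (1 - 0.07890481) * 100
= 92.1095%
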